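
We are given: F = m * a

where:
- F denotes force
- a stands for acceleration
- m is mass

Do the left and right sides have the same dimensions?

Yes

F (force) has dimensions [L M T^-2].
a (acceleration) has dimensions [L T^-2].
m (mass) has dimensions [M].

Left side: [L M T^-2]
Right side: [L M T^-2]

Both sides have the same dimensions, so the equation is dimensionally consistent.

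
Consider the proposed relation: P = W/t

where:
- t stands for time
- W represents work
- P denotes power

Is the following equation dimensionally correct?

Yes

t (time) has dimensions [T].
W (work) has dimensions [L^2 M T^-2].
P (power) has dimensions [L^2 M T^-3].

Left side: [L^2 M T^-3]
Right side: [L^2 M T^-3]

Both sides have the same dimensions, so the equation is dimensionally consistent.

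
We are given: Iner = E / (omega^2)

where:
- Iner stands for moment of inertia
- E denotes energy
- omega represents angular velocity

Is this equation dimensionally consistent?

Yes

Iner (moment of inertia) has dimensions [L^2 M].
E (energy) has dimensions [L^2 M T^-2].
omega (angular velocity) has dimensions [T^-1].

Left side: [L^2 M]
Right side: [L^2 M]

Both sides have the same dimensions, so the equation is dimensionally consistent.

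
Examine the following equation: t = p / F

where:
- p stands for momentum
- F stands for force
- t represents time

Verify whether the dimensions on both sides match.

Yes

p (momentum) has dimensions [L M T^-1].
F (force) has dimensions [L M T^-2].
t (time) has dimensions [T].

Left side: [T]
Right side: [T]

Both sides have the same dimensions, so the equation is dimensionally consistent.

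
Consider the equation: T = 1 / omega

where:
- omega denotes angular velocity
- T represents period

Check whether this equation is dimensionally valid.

Yes

omega (angular velocity) has dimensions [T^-1].
T (period) has dimensions [T].

Left side: [T]
Right side: [T]

Both sides have the same dimensions, so the equation is dimensionally consistent.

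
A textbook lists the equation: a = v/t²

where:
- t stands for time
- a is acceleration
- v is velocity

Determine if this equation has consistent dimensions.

No

t (time) has dimensions [T].
a (acceleration) has dimensions [L T^-2].
v (velocity) has dimensions [L T^-1].

Left side: [L T^-2]
Right side: [L T^-3]

The two sides have different dimensions, so the equation is NOT dimensionally consistent.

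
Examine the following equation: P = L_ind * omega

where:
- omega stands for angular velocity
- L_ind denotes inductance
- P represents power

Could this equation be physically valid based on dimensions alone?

No

omega (angular velocity) has dimensions [T^-1].
L_ind (inductance) has dimensions [I^-2 L^2 M T^-2].
P (power) has dimensions [L^2 M T^-3].

Left side: [L^2 M T^-3]
Right side: [I^-2 L^2 M T^-3]

The two sides have different dimensions, so the equation is NOT dimensionally consistent.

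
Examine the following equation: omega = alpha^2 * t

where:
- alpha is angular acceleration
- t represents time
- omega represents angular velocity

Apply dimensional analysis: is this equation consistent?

No

alpha (angular acceleration) has dimensions [T^-2].
t (time) has dimensions [T].
omega (angular velocity) has dimensions [T^-1].

Left side: [T^-1]
Right side: [T^-3]

The two sides have different dimensions, so the equation is NOT dimensionally consistent.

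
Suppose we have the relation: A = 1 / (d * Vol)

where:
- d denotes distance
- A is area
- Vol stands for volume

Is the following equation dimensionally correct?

No

d (distance) has dimensions [L].
A (area) has dimensions [L^2].
Vol (volume) has dimensions [L^3].

Left side: [L^2]
Right side: [L^-4]

The two sides have different dimensions, so the equation is NOT dimensionally consistent.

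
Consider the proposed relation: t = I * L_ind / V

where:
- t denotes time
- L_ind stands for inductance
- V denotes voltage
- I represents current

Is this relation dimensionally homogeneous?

Yes

t (time) has dimensions [T].
L_ind (inductance) has dimensions [I^-2 L^2 M T^-2].
V (voltage) has dimensions [I^-1 L^2 M T^-3].
I (current) has dimensions [I].

Left side: [T]
Right side: [T]

Both sides have the same dimensions, so the equation is dimensionally consistent.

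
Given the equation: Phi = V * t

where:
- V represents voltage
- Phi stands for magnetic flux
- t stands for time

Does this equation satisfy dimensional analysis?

Yes

V (voltage) has dimensions [I^-1 L^2 M T^-3].
Phi (magnetic flux) has dimensions [I^-1 L^2 M T^-2].
t (time) has dimensions [T].

Left side: [I^-1 L^2 M T^-2]
Right side: [I^-1 L^2 M T^-2]

Both sides have the same dimensions, so the equation is dimensionally consistent.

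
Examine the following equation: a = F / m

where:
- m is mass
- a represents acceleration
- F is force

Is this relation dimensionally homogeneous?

Yes

m (mass) has dimensions [M].
a (acceleration) has dimensions [L T^-2].
F (force) has dimensions [L M T^-2].

Left side: [L T^-2]
Right side: [L T^-2]

Both sides have the same dimensions, so the equation is dimensionally consistent.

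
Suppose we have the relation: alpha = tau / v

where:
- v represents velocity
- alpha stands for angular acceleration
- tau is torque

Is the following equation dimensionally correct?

No

v (velocity) has dimensions [L T^-1].
alpha (angular acceleration) has dimensions [T^-2].
tau (torque) has dimensions [L^2 M T^-2].

Left side: [T^-2]
Right side: [L M T^-1]

The two sides have different dimensions, so the equation is NOT dimensionally consistent.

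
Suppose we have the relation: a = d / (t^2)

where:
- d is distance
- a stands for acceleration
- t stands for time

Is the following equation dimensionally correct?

Yes

d (distance) has dimensions [L].
a (acceleration) has dimensions [L T^-2].
t (time) has dimensions [T].

Left side: [L T^-2]
Right side: [L T^-2]

Both sides have the same dimensions, so the equation is dimensionally consistent.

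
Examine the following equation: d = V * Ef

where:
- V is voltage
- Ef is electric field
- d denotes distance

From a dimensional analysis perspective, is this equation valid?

No

V (voltage) has dimensions [I^-1 L^2 M T^-3].
Ef (electric field) has dimensions [I^-1 L M T^-3].
d (distance) has dimensions [L].

Left side: [L]
Right side: [I^-2 L^3 M^2 T^-6]

The two sides have different dimensions, so the equation is NOT dimensionally consistent.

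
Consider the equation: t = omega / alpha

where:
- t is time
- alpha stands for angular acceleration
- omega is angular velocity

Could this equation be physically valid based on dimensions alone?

Yes

t (time) has dimensions [T].
alpha (angular acceleration) has dimensions [T^-2].
omega (angular velocity) has dimensions [T^-1].

Left side: [T]
Right side: [T]

Both sides have the same dimensions, so the equation is dimensionally consistent.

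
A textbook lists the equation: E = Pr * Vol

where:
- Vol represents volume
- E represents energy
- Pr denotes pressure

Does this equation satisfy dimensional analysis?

Yes

Vol (volume) has dimensions [L^3].
E (energy) has dimensions [L^2 M T^-2].
Pr (pressure) has dimensions [L^-1 M T^-2].

Left side: [L^2 M T^-2]
Right side: [L^2 M T^-2]

Both sides have the same dimensions, so the equation is dimensionally consistent.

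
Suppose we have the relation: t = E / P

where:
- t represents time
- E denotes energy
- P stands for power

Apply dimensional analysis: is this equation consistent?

Yes

t (time) has dimensions [T].
E (energy) has dimensions [L^2 M T^-2].
P (power) has dimensions [L^2 M T^-3].

Left side: [T]
Right side: [T]

Both sides have the same dimensions, so the equation is dimensionally consistent.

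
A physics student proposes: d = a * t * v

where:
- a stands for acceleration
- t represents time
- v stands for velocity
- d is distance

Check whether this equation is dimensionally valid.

No

a (acceleration) has dimensions [L T^-2].
t (time) has dimensions [T].
v (velocity) has dimensions [L T^-1].
d (distance) has dimensions [L].

Left side: [L]
Right side: [L^2 T^-2]

The two sides have different dimensions, so the equation is NOT dimensionally consistent.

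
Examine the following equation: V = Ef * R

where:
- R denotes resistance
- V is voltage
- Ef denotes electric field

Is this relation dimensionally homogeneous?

No

R (resistance) has dimensions [I^-2 L^2 M T^-3].
V (voltage) has dimensions [I^-1 L^2 M T^-3].
Ef (electric field) has dimensions [I^-1 L M T^-3].

Left side: [I^-1 L^2 M T^-3]
Right side: [I^-3 L^3 M^2 T^-6]

The two sides have different dimensions, so the equation is NOT dimensionally consistent.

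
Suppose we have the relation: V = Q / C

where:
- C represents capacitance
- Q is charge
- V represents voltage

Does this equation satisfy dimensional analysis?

Yes

C (capacitance) has dimensions [I^2 L^-2 M^-1 T^4].
Q (charge) has dimensions [I T].
V (voltage) has dimensions [I^-1 L^2 M T^-3].

Left side: [I^-1 L^2 M T^-3]
Right side: [I^-1 L^2 M T^-3]

Both sides have the same dimensions, so the equation is dimensionally consistent.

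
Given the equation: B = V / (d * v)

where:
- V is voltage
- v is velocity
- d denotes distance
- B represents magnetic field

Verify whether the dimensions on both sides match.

Yes

V (voltage) has dimensions [I^-1 L^2 M T^-3].
v (velocity) has dimensions [L T^-1].
d (distance) has dimensions [L].
B (magnetic field) has dimensions [I^-1 M T^-2].

Left side: [I^-1 M T^-2]
Right side: [I^-1 M T^-2]

Both sides have the same dimensions, so the equation is dimensionally consistent.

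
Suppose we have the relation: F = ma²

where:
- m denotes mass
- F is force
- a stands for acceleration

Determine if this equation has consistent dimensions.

No

m (mass) has dimensions [M].
F (force) has dimensions [L M T^-2].
a (acceleration) has dimensions [L T^-2].

Left side: [L M T^-2]
Right side: [L^2 M T^-4]

The two sides have different dimensions, so the equation is NOT dimensionally consistent.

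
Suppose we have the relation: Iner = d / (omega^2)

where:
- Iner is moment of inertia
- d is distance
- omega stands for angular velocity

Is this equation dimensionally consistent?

No

Iner (moment of inertia) has dimensions [L^2 M].
d (distance) has dimensions [L].
omega (angular velocity) has dimensions [T^-1].

Left side: [L^2 M]
Right side: [L T^2]

The two sides have different dimensions, so the equation is NOT dimensionally consistent.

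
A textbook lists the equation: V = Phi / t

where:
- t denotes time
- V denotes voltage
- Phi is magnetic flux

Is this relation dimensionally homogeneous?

Yes

t (time) has dimensions [T].
V (voltage) has dimensions [I^-1 L^2 M T^-3].
Phi (magnetic flux) has dimensions [I^-1 L^2 M T^-2].

Left side: [I^-1 L^2 M T^-3]
Right side: [I^-1 L^2 M T^-3]

Both sides have the same dimensions, so the equation is dimensionally consistent.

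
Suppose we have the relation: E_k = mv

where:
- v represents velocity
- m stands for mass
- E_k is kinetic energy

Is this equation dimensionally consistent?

No

v (velocity) has dimensions [L T^-1].
m (mass) has dimensions [M].
E_k (kinetic energy) has dimensions [L^2 M T^-2].

Left side: [L^2 M T^-2]
Right side: [L M T^-1]

The two sides have different dimensions, so the equation is NOT dimensionally consistent.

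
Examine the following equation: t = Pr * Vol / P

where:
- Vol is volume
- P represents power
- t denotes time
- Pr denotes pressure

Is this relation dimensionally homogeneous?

Yes

Vol (volume) has dimensions [L^3].
P (power) has dimensions [L^2 M T^-3].
t (time) has dimensions [T].
Pr (pressure) has dimensions [L^-1 M T^-2].

Left side: [T]
Right side: [T]

Both sides have the same dimensions, so the equation is dimensionally consistent.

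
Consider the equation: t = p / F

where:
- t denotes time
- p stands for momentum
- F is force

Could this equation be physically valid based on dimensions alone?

Yes

t (time) has dimensions [T].
p (momentum) has dimensions [L M T^-1].
F (force) has dimensions [L M T^-2].

Left side: [T]
Right side: [T]

Both sides have the same dimensions, so the equation is dimensionally consistent.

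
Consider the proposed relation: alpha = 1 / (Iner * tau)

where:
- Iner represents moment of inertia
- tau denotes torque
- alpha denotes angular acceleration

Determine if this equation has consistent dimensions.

No

Iner (moment of inertia) has dimensions [L^2 M].
tau (torque) has dimensions [L^2 M T^-2].
alpha (angular acceleration) has dimensions [T^-2].

Left side: [T^-2]
Right side: [L^-4 M^-2 T^2]

The two sides have different dimensions, so the equation is NOT dimensionally consistent.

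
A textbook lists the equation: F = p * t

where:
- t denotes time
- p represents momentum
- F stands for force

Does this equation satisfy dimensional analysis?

No

t (time) has dimensions [T].
p (momentum) has dimensions [L M T^-1].
F (force) has dimensions [L M T^-2].

Left side: [L M T^-2]
Right side: [L M]

The two sides have different dimensions, so the equation is NOT dimensionally consistent.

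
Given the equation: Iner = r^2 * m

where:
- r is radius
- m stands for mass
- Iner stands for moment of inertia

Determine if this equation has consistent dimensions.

Yes

r (radius) has dimensions [L].
m (mass) has dimensions [M].
Iner (moment of inertia) has dimensions [L^2 M].

Left side: [L^2 M]
Right side: [L^2 M]

Both sides have the same dimensions, so the equation is dimensionally consistent.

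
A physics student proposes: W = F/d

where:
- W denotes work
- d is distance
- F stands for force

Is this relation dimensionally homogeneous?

No

W (work) has dimensions [L^2 M T^-2].
d (distance) has dimensions [L].
F (force) has dimensions [L M T^-2].

Left side: [L^2 M T^-2]
Right side: [M T^-2]

The two sides have different dimensions, so the equation is NOT dimensionally consistent.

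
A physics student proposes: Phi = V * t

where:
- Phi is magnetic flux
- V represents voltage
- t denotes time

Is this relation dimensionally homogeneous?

Yes

Phi (magnetic flux) has dimensions [I^-1 L^2 M T^-2].
V (voltage) has dimensions [I^-1 L^2 M T^-3].
t (time) has dimensions [T].

Left side: [I^-1 L^2 M T^-2]
Right side: [I^-1 L^2 M T^-2]

Both sides have the same dimensions, so the equation is dimensionally consistent.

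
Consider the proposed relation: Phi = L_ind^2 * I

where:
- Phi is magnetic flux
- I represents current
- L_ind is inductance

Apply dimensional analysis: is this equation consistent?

No

Phi (magnetic flux) has dimensions [I^-1 L^2 M T^-2].
I (current) has dimensions [I].
L_ind (inductance) has dimensions [I^-2 L^2 M T^-2].

Left side: [I^-1 L^2 M T^-2]
Right side: [I^-3 L^4 M^2 T^-4]

The two sides have different dimensions, so the equation is NOT dimensionally consistent.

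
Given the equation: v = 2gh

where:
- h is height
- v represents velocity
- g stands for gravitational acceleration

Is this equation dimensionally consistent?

No

h (height) has dimensions [L].
v (velocity) has dimensions [L T^-1].
g (gravitational acceleration) has dimensions [L T^-2].

Left side: [L T^-1]
Right side: [L^2 T^-2]

The two sides have different dimensions, so the equation is NOT dimensionally consistent.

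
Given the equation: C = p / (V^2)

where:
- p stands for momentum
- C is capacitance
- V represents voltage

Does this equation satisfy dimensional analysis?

No

p (momentum) has dimensions [L M T^-1].
C (capacitance) has dimensions [I^2 L^-2 M^-1 T^4].
V (voltage) has dimensions [I^-1 L^2 M T^-3].

Left side: [I^2 L^-2 M^-1 T^4]
Right side: [I^2 L^-3 M^-1 T^5]

The two sides have different dimensions, so the equation is NOT dimensionally consistent.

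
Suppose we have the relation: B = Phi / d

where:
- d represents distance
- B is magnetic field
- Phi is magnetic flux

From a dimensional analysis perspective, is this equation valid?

No

d (distance) has dimensions [L].
B (magnetic field) has dimensions [I^-1 M T^-2].
Phi (magnetic flux) has dimensions [I^-1 L^2 M T^-2].

Left side: [I^-1 M T^-2]
Right side: [I^-1 L M T^-2]

The two sides have different dimensions, so the equation is NOT dimensionally consistent.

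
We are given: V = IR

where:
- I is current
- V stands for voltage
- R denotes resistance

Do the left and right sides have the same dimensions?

Yes

I (current) has dimensions [I].
V (voltage) has dimensions [I^-1 L^2 M T^-3].
R (resistance) has dimensions [I^-2 L^2 M T^-3].

Left side: [I^-1 L^2 M T^-3]
Right side: [I^-1 L^2 M T^-3]

Both sides have the same dimensions, so the equation is dimensionally consistent.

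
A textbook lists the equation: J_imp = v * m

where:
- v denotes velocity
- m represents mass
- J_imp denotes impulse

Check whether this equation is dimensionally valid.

Yes

v (velocity) has dimensions [L T^-1].
m (mass) has dimensions [M].
J_imp (impulse) has dimensions [L M T^-1].

Left side: [L M T^-1]
Right side: [L M T^-1]

Both sides have the same dimensions, so the equation is dimensionally consistent.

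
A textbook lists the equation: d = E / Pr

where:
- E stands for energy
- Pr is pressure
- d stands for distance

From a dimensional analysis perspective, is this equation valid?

No

E (energy) has dimensions [L^2 M T^-2].
Pr (pressure) has dimensions [L^-1 M T^-2].
d (distance) has dimensions [L].

Left side: [L]
Right side: [L^3]

The two sides have different dimensions, so the equation is NOT dimensionally consistent.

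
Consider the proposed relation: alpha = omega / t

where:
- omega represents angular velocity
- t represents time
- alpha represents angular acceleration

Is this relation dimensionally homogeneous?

Yes

omega (angular velocity) has dimensions [T^-1].
t (time) has dimensions [T].
alpha (angular acceleration) has dimensions [T^-2].

Left side: [T^-2]
Right side: [T^-2]

Both sides have the same dimensions, so the equation is dimensionally consistent.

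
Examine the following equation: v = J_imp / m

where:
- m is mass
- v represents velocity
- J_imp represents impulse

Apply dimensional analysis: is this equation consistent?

Yes

m (mass) has dimensions [M].
v (velocity) has dimensions [L T^-1].
J_imp (impulse) has dimensions [L M T^-1].

Left side: [L T^-1]
Right side: [L T^-1]

Both sides have the same dimensions, so the equation is dimensionally consistent.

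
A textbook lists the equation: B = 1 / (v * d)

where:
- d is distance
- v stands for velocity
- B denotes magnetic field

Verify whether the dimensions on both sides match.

No

d (distance) has dimensions [L].
v (velocity) has dimensions [L T^-1].
B (magnetic field) has dimensions [I^-1 M T^-2].

Left side: [I^-1 M T^-2]
Right side: [L^-2 T]

The two sides have different dimensions, so the equation is NOT dimensionally consistent.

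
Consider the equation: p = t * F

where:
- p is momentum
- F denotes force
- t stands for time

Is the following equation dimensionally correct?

Yes

p (momentum) has dimensions [L M T^-1].
F (force) has dimensions [L M T^-2].
t (time) has dimensions [T].

Left side: [L M T^-1]
Right side: [L M T^-1]

Both sides have the same dimensions, so the equation is dimensionally consistent.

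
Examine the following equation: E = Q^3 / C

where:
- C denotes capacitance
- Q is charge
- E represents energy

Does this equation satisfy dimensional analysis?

No

C (capacitance) has dimensions [I^2 L^-2 M^-1 T^4].
Q (charge) has dimensions [I T].
E (energy) has dimensions [L^2 M T^-2].

Left side: [L^2 M T^-2]
Right side: [I L^2 M T^-1]

The two sides have different dimensions, so the equation is NOT dimensionally consistent.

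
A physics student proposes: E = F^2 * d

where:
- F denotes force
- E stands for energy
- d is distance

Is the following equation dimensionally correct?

No

F (force) has dimensions [L M T^-2].
E (energy) has dimensions [L^2 M T^-2].
d (distance) has dimensions [L].

Left side: [L^2 M T^-2]
Right side: [L^3 M^2 T^-4]

The two sides have different dimensions, so the equation is NOT dimensionally consistent.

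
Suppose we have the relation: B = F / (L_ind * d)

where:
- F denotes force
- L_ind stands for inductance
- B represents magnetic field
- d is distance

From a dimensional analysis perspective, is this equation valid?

No

F (force) has dimensions [L M T^-2].
L_ind (inductance) has dimensions [I^-2 L^2 M T^-2].
B (magnetic field) has dimensions [I^-1 M T^-2].
d (distance) has dimensions [L].

Left side: [I^-1 M T^-2]
Right side: [I^2 L^-2]

The two sides have different dimensions, so the equation is NOT dimensionally consistent.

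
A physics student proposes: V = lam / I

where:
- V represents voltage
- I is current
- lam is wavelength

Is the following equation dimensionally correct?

No

V (voltage) has dimensions [I^-1 L^2 M T^-3].
I (current) has dimensions [I].
lam (wavelength) has dimensions [L].

Left side: [I^-1 L^2 M T^-3]
Right side: [I^-1 L]

The two sides have different dimensions, so the equation is NOT dimensionally consistent.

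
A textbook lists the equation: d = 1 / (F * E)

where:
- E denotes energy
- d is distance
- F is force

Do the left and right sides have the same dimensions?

No

E (energy) has dimensions [L^2 M T^-2].
d (distance) has dimensions [L].
F (force) has dimensions [L M T^-2].

Left side: [L]
Right side: [L^-3 M^-2 T^4]

The two sides have different dimensions, so the equation is NOT dimensionally consistent.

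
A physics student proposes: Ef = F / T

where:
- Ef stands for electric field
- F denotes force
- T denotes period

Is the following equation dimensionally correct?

No

Ef (electric field) has dimensions [I^-1 L M T^-3].
F (force) has dimensions [L M T^-2].
T (period) has dimensions [T].

Left side: [I^-1 L M T^-3]
Right side: [L M T^-3]

The two sides have different dimensions, so the equation is NOT dimensionally consistent.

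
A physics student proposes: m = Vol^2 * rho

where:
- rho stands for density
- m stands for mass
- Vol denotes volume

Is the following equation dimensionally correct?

No

rho (density) has dimensions [L^-3 M].
m (mass) has dimensions [M].
Vol (volume) has dimensions [L^3].

Left side: [M]
Right side: [L^3 M]

The two sides have different dimensions, so the equation is NOT dimensionally consistent.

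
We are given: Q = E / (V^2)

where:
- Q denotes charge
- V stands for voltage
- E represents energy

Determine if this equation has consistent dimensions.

No

Q (charge) has dimensions [I T].
V (voltage) has dimensions [I^-1 L^2 M T^-3].
E (energy) has dimensions [L^2 M T^-2].

Left side: [I T]
Right side: [I^2 L^-2 M^-1 T^4]

The two sides have different dimensions, so the equation is NOT dimensionally consistent.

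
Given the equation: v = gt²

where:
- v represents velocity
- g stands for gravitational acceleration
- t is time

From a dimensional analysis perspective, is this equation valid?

No

v (velocity) has dimensions [L T^-1].
g (gravitational acceleration) has dimensions [L T^-2].
t (time) has dimensions [T].

Left side: [L T^-1]
Right side: [L]

The two sides have different dimensions, so the equation is NOT dimensionally consistent.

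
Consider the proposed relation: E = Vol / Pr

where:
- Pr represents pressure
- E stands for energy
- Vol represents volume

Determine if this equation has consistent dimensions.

No

Pr (pressure) has dimensions [L^-1 M T^-2].
E (energy) has dimensions [L^2 M T^-2].
Vol (volume) has dimensions [L^3].

Left side: [L^2 M T^-2]
Right side: [L^4 M^-1 T^2]

The two sides have different dimensions, so the equation is NOT dimensionally consistent.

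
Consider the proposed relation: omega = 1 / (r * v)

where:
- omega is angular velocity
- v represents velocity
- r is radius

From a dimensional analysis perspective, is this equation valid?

No

omega (angular velocity) has dimensions [T^-1].
v (velocity) has dimensions [L T^-1].
r (radius) has dimensions [L].

Left side: [T^-1]
Right side: [L^-2 T]

The two sides have different dimensions, so the equation is NOT dimensionally consistent.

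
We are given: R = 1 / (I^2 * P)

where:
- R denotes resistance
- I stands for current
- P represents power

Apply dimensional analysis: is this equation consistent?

No

R (resistance) has dimensions [I^-2 L^2 M T^-3].
I (current) has dimensions [I].
P (power) has dimensions [L^2 M T^-3].

Left side: [I^-2 L^2 M T^-3]
Right side: [I^-2 L^-2 M^-1 T^3]

The two sides have different dimensions, so the equation is NOT dimensionally consistent.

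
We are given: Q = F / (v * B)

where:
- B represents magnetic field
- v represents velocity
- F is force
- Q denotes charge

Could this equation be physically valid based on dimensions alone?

Yes

B (magnetic field) has dimensions [I^-1 M T^-2].
v (velocity) has dimensions [L T^-1].
F (force) has dimensions [L M T^-2].
Q (charge) has dimensions [I T].

Left side: [I T]
Right side: [I T]

Both sides have the same dimensions, so the equation is dimensionally consistent.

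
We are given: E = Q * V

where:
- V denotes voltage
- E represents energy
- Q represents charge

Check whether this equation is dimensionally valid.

Yes

V (voltage) has dimensions [I^-1 L^2 M T^-3].
E (energy) has dimensions [L^2 M T^-2].
Q (charge) has dimensions [I T].

Left side: [L^2 M T^-2]
Right side: [L^2 M T^-2]

Both sides have the same dimensions, so the equation is dimensionally consistent.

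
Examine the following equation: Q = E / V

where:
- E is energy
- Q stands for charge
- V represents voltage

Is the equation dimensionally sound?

Yes

E (energy) has dimensions [L^2 M T^-2].
Q (charge) has dimensions [I T].
V (voltage) has dimensions [I^-1 L^2 M T^-3].

Left side: [I T]
Right side: [I T]

Both sides have the same dimensions, so the equation is dimensionally consistent.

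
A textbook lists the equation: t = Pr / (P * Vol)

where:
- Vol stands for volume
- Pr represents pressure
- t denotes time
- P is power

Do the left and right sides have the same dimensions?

No

Vol (volume) has dimensions [L^3].
Pr (pressure) has dimensions [L^-1 M T^-2].
t (time) has dimensions [T].
P (power) has dimensions [L^2 M T^-3].

Left side: [T]
Right side: [L^-6 T]

The two sides have different dimensions, so the equation is NOT dimensionally consistent.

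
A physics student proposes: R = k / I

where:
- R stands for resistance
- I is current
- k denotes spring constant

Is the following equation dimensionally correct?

No

R (resistance) has dimensions [I^-2 L^2 M T^-3].
I (current) has dimensions [I].
k (spring constant) has dimensions [M T^-2].

Left side: [I^-2 L^2 M T^-3]
Right side: [I^-1 M T^-2]

The two sides have different dimensions, so the equation is NOT dimensionally consistent.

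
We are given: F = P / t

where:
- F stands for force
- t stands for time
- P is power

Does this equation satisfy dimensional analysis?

No

F (force) has dimensions [L M T^-2].
t (time) has dimensions [T].
P (power) has dimensions [L^2 M T^-3].

Left side: [L M T^-2]
Right side: [L^2 M T^-4]

The two sides have different dimensions, so the equation is NOT dimensionally consistent.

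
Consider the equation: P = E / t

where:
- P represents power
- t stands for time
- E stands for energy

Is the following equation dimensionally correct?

Yes

P (power) has dimensions [L^2 M T^-3].
t (time) has dimensions [T].
E (energy) has dimensions [L^2 M T^-2].

Left side: [L^2 M T^-3]
Right side: [L^2 M T^-3]

Both sides have the same dimensions, so the equation is dimensionally consistent.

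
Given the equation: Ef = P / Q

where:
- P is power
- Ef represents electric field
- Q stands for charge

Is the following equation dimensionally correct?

No

P (power) has dimensions [L^2 M T^-3].
Ef (electric field) has dimensions [I^-1 L M T^-3].
Q (charge) has dimensions [I T].

Left side: [I^-1 L M T^-3]
Right side: [I^-1 L^2 M T^-4]

The two sides have different dimensions, so the equation is NOT dimensionally consistent.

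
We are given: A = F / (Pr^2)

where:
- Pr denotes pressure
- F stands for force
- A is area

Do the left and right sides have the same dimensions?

No

Pr (pressure) has dimensions [L^-1 M T^-2].
F (force) has dimensions [L M T^-2].
A (area) has dimensions [L^2].

Left side: [L^2]
Right side: [L^3 M^-1 T^2]

The two sides have different dimensions, so the equation is NOT dimensionally consistent.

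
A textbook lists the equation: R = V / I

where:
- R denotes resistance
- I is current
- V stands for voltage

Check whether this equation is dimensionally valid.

Yes

R (resistance) has dimensions [I^-2 L^2 M T^-3].
I (current) has dimensions [I].
V (voltage) has dimensions [I^-1 L^2 M T^-3].

Left side: [I^-2 L^2 M T^-3]
Right side: [I^-2 L^2 M T^-3]

Both sides have the same dimensions, so the equation is dimensionally consistent.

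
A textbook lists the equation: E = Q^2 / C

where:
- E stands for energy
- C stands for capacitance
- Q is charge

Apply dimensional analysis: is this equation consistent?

Yes

E (energy) has dimensions [L^2 M T^-2].
C (capacitance) has dimensions [I^2 L^-2 M^-1 T^4].
Q (charge) has dimensions [I T].

Left side: [L^2 M T^-2]
Right side: [L^2 M T^-2]

Both sides have the same dimensions, so the equation is dimensionally consistent.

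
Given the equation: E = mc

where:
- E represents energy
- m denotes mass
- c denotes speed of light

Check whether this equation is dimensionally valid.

No

E (energy) has dimensions [L^2 M T^-2].
m (mass) has dimensions [M].
c (speed of light) has dimensions [L T^-1].

Left side: [L^2 M T^-2]
Right side: [L M T^-1]

The two sides have different dimensions, so the equation is NOT dimensionally consistent.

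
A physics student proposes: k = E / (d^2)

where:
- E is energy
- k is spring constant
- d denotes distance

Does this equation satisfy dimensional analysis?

Yes

E (energy) has dimensions [L^2 M T^-2].
k (spring constant) has dimensions [M T^-2].
d (distance) has dimensions [L].

Left side: [M T^-2]
Right side: [M T^-2]

Both sides have the same dimensions, so the equation is dimensionally consistent.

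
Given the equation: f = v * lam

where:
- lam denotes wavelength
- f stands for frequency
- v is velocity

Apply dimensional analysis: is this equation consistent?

No

lam (wavelength) has dimensions [L].
f (frequency) has dimensions [T^-1].
v (velocity) has dimensions [L T^-1].

Left side: [T^-1]
Right side: [L^2 T^-1]

The two sides have different dimensions, so the equation is NOT dimensionally consistent.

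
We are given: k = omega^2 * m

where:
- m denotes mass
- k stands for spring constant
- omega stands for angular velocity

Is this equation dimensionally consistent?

Yes

m (mass) has dimensions [M].
k (spring constant) has dimensions [M T^-2].
omega (angular velocity) has dimensions [T^-1].

Left side: [M T^-2]
Right side: [M T^-2]

Both sides have the same dimensions, so the equation is dimensionally consistent.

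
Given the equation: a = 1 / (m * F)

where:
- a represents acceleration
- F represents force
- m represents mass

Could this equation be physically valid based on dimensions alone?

No

a (acceleration) has dimensions [L T^-2].
F (force) has dimensions [L M T^-2].
m (mass) has dimensions [M].

Left side: [L T^-2]
Right side: [L^-1 M^-2 T^2]

The two sides have different dimensions, so the equation is NOT dimensionally consistent.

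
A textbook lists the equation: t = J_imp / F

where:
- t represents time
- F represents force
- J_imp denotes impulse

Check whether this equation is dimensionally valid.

Yes

t (time) has dimensions [T].
F (force) has dimensions [L M T^-2].
J_imp (impulse) has dimensions [L M T^-1].

Left side: [T]
Right side: [T]

Both sides have the same dimensions, so the equation is dimensionally consistent.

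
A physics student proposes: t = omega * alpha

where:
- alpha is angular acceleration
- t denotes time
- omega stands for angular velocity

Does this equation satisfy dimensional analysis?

No

alpha (angular acceleration) has dimensions [T^-2].
t (time) has dimensions [T].
omega (angular velocity) has dimensions [T^-1].

Left side: [T]
Right side: [T^-3]

The two sides have different dimensions, so the equation is NOT dimensionally consistent.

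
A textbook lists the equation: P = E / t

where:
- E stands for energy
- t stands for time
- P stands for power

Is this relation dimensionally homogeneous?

Yes

E (energy) has dimensions [L^2 M T^-2].
t (time) has dimensions [T].
P (power) has dimensions [L^2 M T^-3].

Left side: [L^2 M T^-3]
Right side: [L^2 M T^-3]

Both sides have the same dimensions, so the equation is dimensionally consistent.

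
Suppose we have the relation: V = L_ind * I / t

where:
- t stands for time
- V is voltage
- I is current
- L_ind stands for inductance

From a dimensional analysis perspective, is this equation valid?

Yes

t (time) has dimensions [T].
V (voltage) has dimensions [I^-1 L^2 M T^-3].
I (current) has dimensions [I].
L_ind (inductance) has dimensions [I^-2 L^2 M T^-2].

Left side: [I^-1 L^2 M T^-3]
Right side: [I^-1 L^2 M T^-3]

Both sides have the same dimensions, so the equation is dimensionally consistent.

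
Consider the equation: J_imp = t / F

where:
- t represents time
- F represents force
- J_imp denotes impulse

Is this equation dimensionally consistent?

No

t (time) has dimensions [T].
F (force) has dimensions [L M T^-2].
J_imp (impulse) has dimensions [L M T^-1].

Left side: [L M T^-1]
Right side: [L^-1 M^-1 T^3]

The two sides have different dimensions, so the equation is NOT dimensionally consistent.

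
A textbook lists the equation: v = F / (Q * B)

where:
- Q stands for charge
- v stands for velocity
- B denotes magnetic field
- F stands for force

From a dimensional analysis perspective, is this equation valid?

Yes

Q (charge) has dimensions [I T].
v (velocity) has dimensions [L T^-1].
B (magnetic field) has dimensions [I^-1 M T^-2].
F (force) has dimensions [L M T^-2].

Left side: [L T^-1]
Right side: [L T^-1]

Both sides have the same dimensions, so the equation is dimensionally consistent.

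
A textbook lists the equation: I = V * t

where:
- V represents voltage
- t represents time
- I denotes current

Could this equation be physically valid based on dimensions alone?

No

V (voltage) has dimensions [I^-1 L^2 M T^-3].
t (time) has dimensions [T].
I (current) has dimensions [I].

Left side: [I]
Right side: [I^-1 L^2 M T^-2]

The two sides have different dimensions, so the equation is NOT dimensionally consistent.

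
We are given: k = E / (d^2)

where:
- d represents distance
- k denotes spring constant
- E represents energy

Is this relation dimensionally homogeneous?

Yes

d (distance) has dimensions [L].
k (spring constant) has dimensions [M T^-2].
E (energy) has dimensions [L^2 M T^-2].

Left side: [M T^-2]
Right side: [M T^-2]

Both sides have the same dimensions, so the equation is dimensionally consistent.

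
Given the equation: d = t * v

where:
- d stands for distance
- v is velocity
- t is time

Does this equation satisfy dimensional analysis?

Yes

d (distance) has dimensions [L].
v (velocity) has dimensions [L T^-1].
t (time) has dimensions [T].

Left side: [L]
Right side: [L]

Both sides have the same dimensions, so the equation is dimensionally consistent.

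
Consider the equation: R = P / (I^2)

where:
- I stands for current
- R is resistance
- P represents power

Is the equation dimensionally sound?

Yes

I (current) has dimensions [I].
R (resistance) has dimensions [I^-2 L^2 M T^-3].
P (power) has dimensions [L^2 M T^-3].

Left side: [I^-2 L^2 M T^-3]
Right side: [I^-2 L^2 M T^-3]

Both sides have the same dimensions, so the equation is dimensionally consistent.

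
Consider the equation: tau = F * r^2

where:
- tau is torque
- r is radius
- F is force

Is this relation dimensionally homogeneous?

No

tau (torque) has dimensions [L^2 M T^-2].
r (radius) has dimensions [L].
F (force) has dimensions [L M T^-2].

Left side: [L^2 M T^-2]
Right side: [L^3 M T^-2]

The two sides have different dimensions, so the equation is NOT dimensionally consistent.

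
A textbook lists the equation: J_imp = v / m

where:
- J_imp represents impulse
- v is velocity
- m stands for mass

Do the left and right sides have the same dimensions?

No

J_imp (impulse) has dimensions [L M T^-1].
v (velocity) has dimensions [L T^-1].
m (mass) has dimensions [M].

Left side: [L M T^-1]
Right side: [L M^-1 T^-1]

The two sides have different dimensions, so the equation is NOT dimensionally consistent.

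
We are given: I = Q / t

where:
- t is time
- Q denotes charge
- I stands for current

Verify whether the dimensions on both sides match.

Yes

t (time) has dimensions [T].
Q (charge) has dimensions [I T].
I (current) has dimensions [I].

Left side: [I]
Right side: [I]

Both sides have the same dimensions, so the equation is dimensionally consistent.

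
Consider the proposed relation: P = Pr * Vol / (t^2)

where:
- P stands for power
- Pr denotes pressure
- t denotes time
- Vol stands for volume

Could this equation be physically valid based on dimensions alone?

No

P (power) has dimensions [L^2 M T^-3].
Pr (pressure) has dimensions [L^-1 M T^-2].
t (time) has dimensions [T].
Vol (volume) has dimensions [L^3].

Left side: [L^2 M T^-3]
Right side: [L^2 M T^-4]

The two sides have different dimensions, so the equation is NOT dimensionally consistent.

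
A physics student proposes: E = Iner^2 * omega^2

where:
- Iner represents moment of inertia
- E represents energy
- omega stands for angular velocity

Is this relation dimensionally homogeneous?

No

Iner (moment of inertia) has dimensions [L^2 M].
E (energy) has dimensions [L^2 M T^-2].
omega (angular velocity) has dimensions [T^-1].

Left side: [L^2 M T^-2]
Right side: [L^4 M^2 T^-2]

The two sides have different dimensions, so the equation is NOT dimensionally consistent.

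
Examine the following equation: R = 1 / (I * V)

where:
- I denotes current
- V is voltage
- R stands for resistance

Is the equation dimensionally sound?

No

I (current) has dimensions [I].
V (voltage) has dimensions [I^-1 L^2 M T^-3].
R (resistance) has dimensions [I^-2 L^2 M T^-3].

Left side: [I^-2 L^2 M T^-3]
Right side: [L^-2 M^-1 T^3]

The two sides have different dimensions, so the equation is NOT dimensionally consistent.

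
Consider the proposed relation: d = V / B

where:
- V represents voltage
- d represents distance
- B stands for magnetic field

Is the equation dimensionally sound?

No

V (voltage) has dimensions [I^-1 L^2 M T^-3].
d (distance) has dimensions [L].
B (magnetic field) has dimensions [I^-1 M T^-2].

Left side: [L]
Right side: [L^2 T^-1]

The two sides have different dimensions, so the equation is NOT dimensionally consistent.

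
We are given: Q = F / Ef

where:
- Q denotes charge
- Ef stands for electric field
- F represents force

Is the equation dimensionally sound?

Yes

Q (charge) has dimensions [I T].
Ef (electric field) has dimensions [I^-1 L M T^-3].
F (force) has dimensions [L M T^-2].

Left side: [I T]
Right side: [I T]

Both sides have the same dimensions, so the equation is dimensionally consistent.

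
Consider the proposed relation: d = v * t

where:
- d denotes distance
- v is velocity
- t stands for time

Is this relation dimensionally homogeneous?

Yes

d (distance) has dimensions [L].
v (velocity) has dimensions [L T^-1].
t (time) has dimensions [T].

Left side: [L]
Right side: [L]

Both sides have the same dimensions, so the equation is dimensionally consistent.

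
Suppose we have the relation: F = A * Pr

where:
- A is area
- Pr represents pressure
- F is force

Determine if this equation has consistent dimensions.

Yes

A (area) has dimensions [L^2].
Pr (pressure) has dimensions [L^-1 M T^-2].
F (force) has dimensions [L M T^-2].

Left side: [L M T^-2]
Right side: [L M T^-2]

Both sides have the same dimensions, so the equation is dimensionally consistent.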